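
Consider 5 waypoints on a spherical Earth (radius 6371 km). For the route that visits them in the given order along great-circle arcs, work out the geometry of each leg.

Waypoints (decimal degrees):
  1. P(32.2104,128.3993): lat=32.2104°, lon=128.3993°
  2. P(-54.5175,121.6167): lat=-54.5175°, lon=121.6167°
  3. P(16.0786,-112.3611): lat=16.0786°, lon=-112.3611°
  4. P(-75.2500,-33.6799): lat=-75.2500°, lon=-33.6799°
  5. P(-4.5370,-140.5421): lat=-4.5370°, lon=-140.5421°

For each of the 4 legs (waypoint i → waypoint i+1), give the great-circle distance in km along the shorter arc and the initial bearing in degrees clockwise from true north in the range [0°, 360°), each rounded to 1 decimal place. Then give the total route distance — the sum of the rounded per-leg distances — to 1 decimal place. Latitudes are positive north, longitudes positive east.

Leg 1: φ1=0.5621775, φ2=-0.9515099, Δφ=-1.5136874, Δλ=-0.1183787 rad; a=sin²(Δφ/2)+cosφ1·cosφ2·sin²(Δλ/2)=0.4731796319; c=2·atan2(√a, √(1-a))=1.517129834; dist=6371·c=9665.634 ≈ 9665.6 km; running total=9665.6 km
Leg 1 bearing: y=sinΔλ·cosφ2=-0.06855305, x=cosφ1·sinφ2-sinφ1·cosφ2·cosΔλ=-0.99620437; θ=atan2(y, x)=-176.0634° <0 so +360° → 183.9366° ≈ 183.9°
Leg 2: φ1=-0.9515099, φ2=0.2806245, Δφ=1.2321344, Δλ=-4.0836830 rad; a=sin²(Δφ/2)+cosφ1·cosφ2·sin²(Δλ/2)=0.7767671167; c=2·atan2(√a, √(1-a))=2.157398271; dist=6371·c=13744.784 ≈ 13744.8 km; running total=23410.4 km
Leg 2 bearing: y=sinΔλ·cosφ2=0.77715151, x=cosφ1·sinφ2-sinφ1·cosφ2·cosΔλ=-0.29939169; θ=atan2(y, x)=111.0688° ≈ 111.1°
Leg 3: φ1=0.2806245, φ2=-1.3133603, Δφ=-1.5939848, Δλ=1.3732460 rad; a=sin²(Δφ/2)+cosφ1·cosφ2·sin²(Δλ/2)=0.6099067385; c=2·atan2(√a, √(1-a))=1.792419594; dist=6371·c=11419.505 ≈ 11419.5 km; running total=34829.9 km
Leg 3 bearing: y=sinΔλ·cosφ2=0.24965002, x=cosφ1·sinφ2-sinφ1·cosφ2·cosΔλ=-0.94305721; θ=atan2(y, x)=165.1725° ≈ 165.2°
Leg 4: φ1=-1.3133603, φ2=-0.0791856, Δφ=1.2341747, Δλ=-1.8650972 rad; a=sin²(Δφ/2)+cosφ1·cosφ2·sin²(Δλ/2)=0.4985625465; c=2·atan2(√a, √(1-a))=1.567921416; dist=6371·c=9989.227 ≈ 9989.2 km; running total=44819.1 km
Leg 4 bearing: y=sinΔλ·cosφ2=-0.95400635, x=cosφ1·sinφ2-sinφ1·cosφ2·cosΔλ=-0.29977262; θ=atan2(y, x)=-107.4440° <0 so +360° → 252.5560° ≈ 252.6°

Leg 1: dist=9665.6 km, bearing=183.9°
Leg 2: dist=13744.8 km, bearing=111.1°
Leg 3: dist=11419.5 km, bearing=165.2°
Leg 4: dist=9989.2 km, bearing=252.6°
Total: 44819.1 km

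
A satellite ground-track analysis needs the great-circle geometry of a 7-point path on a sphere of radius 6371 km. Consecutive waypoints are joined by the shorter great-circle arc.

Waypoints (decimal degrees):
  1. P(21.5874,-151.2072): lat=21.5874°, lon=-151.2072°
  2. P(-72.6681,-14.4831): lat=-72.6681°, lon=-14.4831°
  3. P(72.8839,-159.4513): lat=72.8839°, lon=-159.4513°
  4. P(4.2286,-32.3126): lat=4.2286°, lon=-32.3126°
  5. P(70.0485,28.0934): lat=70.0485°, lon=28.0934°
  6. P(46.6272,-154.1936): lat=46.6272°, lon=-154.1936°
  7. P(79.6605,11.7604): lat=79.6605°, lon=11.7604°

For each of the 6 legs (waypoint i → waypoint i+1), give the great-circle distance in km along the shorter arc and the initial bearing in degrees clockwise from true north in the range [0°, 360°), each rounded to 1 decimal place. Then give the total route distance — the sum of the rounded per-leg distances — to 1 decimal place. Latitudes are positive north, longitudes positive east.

Leg 1: dist=13739.9 km, bearing=165.8°
Leg 2: dist=18877.8 km, bearing=287.9°
Leg 3: dist=10688.8 km, bearing=53.1°
Leg 4: dist=8480.7 km, bearing=17.8°
Leg 5: dist=7040.0 km, bearing=1.8°
Leg 6: dist=5943.4 km, bearing=3.1°
Total: 64770.6 km

Leg 1: φ1=0.3767712, φ2=-1.2682976, Δφ=-1.6450688, Δλ=2.3862857 rad; a=sin²(Δφ/2)+cosφ1·cosφ2·sin²(Δλ/2)=0.7764476329; c=2·atan2(√a, √(1-a))=2.156631239; dist=6371·c=13739.898 ≈ 13739.9 km; running total=13739.9 km
Leg 1 bearing: y=sinΔλ·cosφ2=0.20421846, x=cosφ1·sinφ2-sinφ1·cosφ2·cosΔλ=-0.80783763; θ=atan2(y, x)=165.8131° ≈ 165.8°
Leg 2: φ1=-1.2682976, φ2=1.2720640, Δφ=2.5403616, Δλ=-2.5301724 rad; a=sin²(Δφ/2)+cosφ1·cosφ2·sin²(Δλ/2)=0.9920544343; c=2·atan2(√a, √(1-a))=2.963079916; dist=6371·c=18877.782 ≈ 18877.8 km; running total=32617.7 km
Leg 2 bearing: y=sinΔλ·cosφ2=-0.16894242, x=cosφ1·sinφ2-sinφ1·cosφ2·cosΔλ=0.05466436; θ=atan2(y, x)=-72.0701° <0 so +360° → 287.9299° ≈ 287.9°
Leg 3: φ1=1.2720640, φ2=0.0738030, Δφ=-1.1982610, Δλ=2.2189889 rad; a=sin²(Δφ/2)+cosφ1·cosφ2·sin²(Δλ/2)=0.5533670052; c=2·atan2(√a, √(1-a))=1.677734038; dist=6371·c=10688.844 ≈ 10688.8 km; running total=43306.5 km
Leg 3 bearing: y=sinΔλ·cosφ2=0.79500624, x=cosφ1·sinφ2-sinφ1·cosφ2·cosΔλ=0.59713728; θ=atan2(y, x)=53.0894° ≈ 53.1°
Leg 4: φ1=0.0738030, φ2=1.2225770, Δφ=1.1487740, Δλ=1.0542836 rad; a=sin²(Δφ/2)+cosφ1·cosφ2·sin²(Δλ/2)=0.3813170914; c=2·atan2(√a, √(1-a))=1.331143060; dist=6371·c=8480.712 ≈ 8480.7 km; running total=51787.2 km
Leg 4 bearing: y=sinΔλ·cosφ2=0.29671070, x=cosφ1·sinφ2-sinφ1·cosφ2·cosΔλ=0.92499742; θ=atan2(y, x)=17.7846° ≈ 17.8°
Leg 5: φ1=1.2225770, φ2=0.8137982, Δφ=-0.4087788, Δλ=-3.1815083 rad; a=sin²(Δφ/2)+cosφ1·cosφ2·sin²(Δλ/2)=0.2754366408; c=2·atan2(√a, √(1-a))=1.105008635; dist=6371·c=7040.010 ≈ 7040.0 km; running total=58827.2 km
Leg 5 bearing: y=sinΔλ·cosφ2=0.02740452, x=cosφ1·sinφ2-sinφ1·cosφ2·cosΔλ=0.89304769; θ=atan2(y, x)=1.7577° ≈ 1.8°
Leg 6: φ1=0.8137982, φ2=1.3903380, Δφ=0.5765398, Δλ=2.8964437 rad; a=sin²(Δφ/2)+cosφ1·cosφ2·sin²(Δλ/2)=0.2022373069; c=2·atan2(√a, √(1-a))=0.932876831; dist=6371·c=5943.358 ≈ 5943.4 km; running total=64770.6 km
Leg 6 bearing: y=sinΔλ·cosφ2=0.04356006, x=cosφ1·sinφ2-sinφ1·cosφ2·cosΔλ=0.80215462; θ=atan2(y, x)=3.1083° ≈ 3.1°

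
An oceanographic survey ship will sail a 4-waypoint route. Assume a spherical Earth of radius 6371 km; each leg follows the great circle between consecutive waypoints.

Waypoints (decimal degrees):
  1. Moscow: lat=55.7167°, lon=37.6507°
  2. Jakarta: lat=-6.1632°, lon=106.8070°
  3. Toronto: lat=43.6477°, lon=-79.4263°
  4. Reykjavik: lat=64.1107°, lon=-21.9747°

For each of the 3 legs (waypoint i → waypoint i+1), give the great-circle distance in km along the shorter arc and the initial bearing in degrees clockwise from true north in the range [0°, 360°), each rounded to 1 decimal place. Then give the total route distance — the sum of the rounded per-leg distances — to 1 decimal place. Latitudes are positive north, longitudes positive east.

Leg 1: φ1=0.9724399, φ2=-0.1075681, Δφ=-1.0800080, Δλ=1.2070051 rad; a=sin²(Δφ/2)+cosφ1·cosφ2·sin²(Δλ/2)=0.4447192927; c=2·atan2(√a, √(1-a))=1.460008417; dist=6371·c=9301.714 ≈ 9301.7 km; running total=9301.7 km
Leg 1 bearing: y=sinΔλ·cosφ2=0.92915295, x=cosφ1·sinφ2-sinφ1·cosφ2·cosΔλ=-0.35277608; θ=atan2(y, x)=110.7905° ≈ 110.8°
Leg 2: φ1=-0.1075681, φ2=0.7617961, Δφ=0.8693642, Δλ=-3.2503843 rad; a=sin²(Δφ/2)+cosφ1·cosφ2·sin²(Δλ/2)=0.8946324171; c=2·atan2(√a, √(1-a))=2.480407166; dist=6371·c=15802.674 ≈ 15802.7 km; running total=25104.4 km
Leg 2 bearing: y=sinΔλ·cosφ2=0.07856614, x=cosφ1·sinφ2-sinφ1·cosφ2·cosΔλ=0.60900606; θ=atan2(y, x)=7.3510° ≈ 7.4°
Leg 3: φ1=0.7617961, φ2=1.1189428, Δφ=0.3571467, Δλ=1.0027196 rad; a=sin²(Δφ/2)+cosφ1·cosφ2·sin²(Δλ/2)=0.1045328349; c=2·atan2(√a, √(1-a))=0.658461902; dist=6371·c=4195.061 ≈ 4195.1 km; running total=29299.5 km
Leg 3 bearing: y=sinΔλ·cosφ2=0.36805489, x=cosφ1·sinφ2-sinφ1·cosφ2·cosΔλ=0.48883380; θ=atan2(y, x)=36.9770° ≈ 37.0°

Leg 1: dist=9301.7 km, bearing=110.8°
Leg 2: dist=15802.7 km, bearing=7.4°
Leg 3: dist=4195.1 km, bearing=37.0°
Total: 29299.5 km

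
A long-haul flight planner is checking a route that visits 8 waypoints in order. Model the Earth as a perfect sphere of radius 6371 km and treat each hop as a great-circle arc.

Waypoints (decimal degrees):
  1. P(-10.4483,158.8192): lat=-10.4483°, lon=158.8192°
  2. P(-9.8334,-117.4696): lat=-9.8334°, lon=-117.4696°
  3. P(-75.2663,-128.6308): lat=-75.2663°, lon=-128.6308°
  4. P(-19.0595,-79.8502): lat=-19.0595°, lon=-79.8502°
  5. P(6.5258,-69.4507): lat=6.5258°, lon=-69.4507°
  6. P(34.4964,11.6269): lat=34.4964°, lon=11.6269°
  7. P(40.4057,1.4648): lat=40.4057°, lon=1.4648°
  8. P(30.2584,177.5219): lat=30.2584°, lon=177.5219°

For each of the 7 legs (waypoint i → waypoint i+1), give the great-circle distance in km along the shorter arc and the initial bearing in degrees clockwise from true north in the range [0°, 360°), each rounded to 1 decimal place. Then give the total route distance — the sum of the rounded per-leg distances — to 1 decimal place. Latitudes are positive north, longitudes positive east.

Leg 1: φ1=-0.1823572, φ2=-0.1716252, Δφ=0.0107320, Δλ=-4.8221492 rad; a=sin²(Δφ/2)+cosφ1·cosφ2·sin²(Δλ/2)=0.4314437703; c=2·atan2(√a, √(1-a))=1.433250577; dist=6371·c=9131.239 ≈ 9131.2 km; running total=9131.2 km
Leg 1 bearing: y=sinΔλ·cosφ2=0.97937930, x=cosφ1·sinφ2-sinφ1·cosφ2·cosΔλ=-0.14837908; θ=atan2(y, x)=98.6150° ≈ 98.6°
Leg 2: φ1=-0.1716252, φ2=-1.3136448, Δφ=-1.1420195, Δλ=-0.1947997 rad; a=sin²(Δφ/2)+cosφ1·cosφ2·sin²(Δλ/2)=0.2944904611; c=2·atan2(√a, √(1-a))=1.147224679; dist=6371·c=7308.968 ≈ 7309.0 km; running total=16440.2 km
Leg 2 bearing: y=sinΔλ·cosφ2=-0.04923005, x=cosφ1·sinφ2-sinφ1·cosφ2·cosΔλ=-0.91029650; θ=atan2(y, x)=-176.9044° <0 so +360° → 183.0956° ≈ 183.1°
Leg 3: φ1=-1.3136448, φ2=-0.3326510, Δφ=0.9809937, Δλ=0.8513821 rad; a=sin²(Δφ/2)+cosφ1·cosφ2·sin²(Δλ/2)=0.2628937922; c=2·atan2(√a, √(1-a))=1.076727076; dist=6371·c=6859.828 ≈ 6859.8 km; running total=23300.0 km
Leg 3 bearing: y=sinΔλ·cosφ2=0.71095666, x=cosφ1·sinφ2-sinφ1·cosφ2·cosΔλ=0.51929107; θ=atan2(y, x)=53.8552° ≈ 53.9°
Leg 4: φ1=-0.3326510, φ2=0.1138967, Δφ=0.4465477, Δλ=0.1815055 rad; a=sin²(Δφ/2)+cosφ1·cosφ2·sin²(Δλ/2)=0.0567412373; c=2·atan2(√a, √(1-a))=0.481032798; dist=6371·c=3064.660 ≈ 3064.7 km; running total=26364.7 km
Leg 4 bearing: y=sinΔλ·cosφ2=0.17934099, x=cosφ1·sinφ2-sinφ1·cosφ2·cosΔλ=0.42652489; θ=atan2(y, x)=22.8053° ≈ 22.8°
Leg 5: φ1=0.1138967, φ2=0.6020758, Δφ=0.4881791, Δλ=1.4150711 rad; a=sin²(Δφ/2)+cosφ1·cosφ2·sin²(Δλ/2)=0.4043184864; c=2·atan2(√a, √(1-a))=1.378245677; dist=6371·c=8780.803 ≈ 8780.8 km; running total=35145.5 km
Leg 5 bearing: y=sinΔλ·cosφ2=0.81418885, x=cosφ1·sinφ2-sinφ1·cosφ2·cosΔλ=0.54815756; θ=atan2(y, x)=56.0494° ≈ 56.0°
Leg 6: φ1=0.6020758, φ2=0.7052125, Δφ=0.1031367, Δλ=-0.1773621 rad; a=sin²(Δφ/2)+cosφ1·cosφ2·sin²(Δλ/2)=0.0075794928; c=2·atan2(√a, √(1-a))=0.174341276; dist=6371·c=1110.728 ≈ 1110.7 km; running total=36256.2 km
Leg 6 bearing: y=sinΔλ·cosφ2=-0.13434963, x=cosφ1·sinφ2-sinφ1·cosφ2·cosΔλ=0.10971943; θ=atan2(y, x)=-50.7625° <0 so +360° → 309.2375° ≈ 309.2°
Leg 7: φ1=0.7052125, φ2=0.5281087, Δφ=-0.1771038, Δλ=3.0727761 rad; a=sin²(Δφ/2)+cosφ1·cosφ2·sin²(Δλ/2)=0.6647744424; c=2·atan2(√a, √(1-a))=1.906622056; dist=6371·c=12147.089 ≈ 12147.1 km; running total=48403.3 km
Leg 7 bearing: y=sinΔλ·cosφ2=0.05939422, x=cosφ1·sinφ2-sinφ1·cosφ2·cosΔλ=0.94226846; θ=atan2(y, x)=3.6068° ≈ 3.6°

Leg 1: dist=9131.2 km, bearing=98.6°
Leg 2: dist=7309.0 km, bearing=183.1°
Leg 3: dist=6859.8 km, bearing=53.9°
Leg 4: dist=3064.7 km, bearing=22.8°
Leg 5: dist=8780.8 km, bearing=56.0°
Leg 6: dist=1110.7 km, bearing=309.2°
Leg 7: dist=12147.1 km, bearing=3.6°
Total: 48403.3 km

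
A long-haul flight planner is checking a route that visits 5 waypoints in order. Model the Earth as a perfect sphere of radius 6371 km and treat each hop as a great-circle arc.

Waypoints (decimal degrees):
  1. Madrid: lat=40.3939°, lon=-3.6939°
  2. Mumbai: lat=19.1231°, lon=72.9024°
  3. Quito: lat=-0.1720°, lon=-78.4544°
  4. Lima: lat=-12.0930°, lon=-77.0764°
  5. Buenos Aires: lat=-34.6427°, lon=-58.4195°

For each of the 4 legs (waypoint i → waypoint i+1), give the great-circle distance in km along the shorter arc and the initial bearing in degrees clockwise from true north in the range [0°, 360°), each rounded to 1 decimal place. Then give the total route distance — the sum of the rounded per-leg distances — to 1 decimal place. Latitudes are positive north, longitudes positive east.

Leg 1: dist=7530.3 km, bearing=83.3°
Leg 2: dist=16247.4 km, bearing=300.7°
Leg 3: dist=1334.2 km, bearing=173.5°
Leg 4: dist=3136.1 km, bearing=146.2°
Total: 28248.0 km

Leg 1: φ1=0.7050066, φ2=0.3337611, Δφ=-0.3712455, Δλ=1.3368576 rad; a=sin²(Δφ/2)+cosφ1·cosφ2·sin²(Δλ/2)=0.3104484971; c=2·atan2(√a, √(1-a))=1.181969575; dist=6371·c=7530.328 ≈ 7530.3 km; running total=7530.3 km
Leg 1 bearing: y=sinΔλ·cosφ2=0.91908096, x=cosφ1·sinφ2-sinφ1·cosφ2·cosΔλ=0.10756906; θ=atan2(y, x)=83.3245° ≈ 83.3°
Leg 2: φ1=0.3337611, φ2=-0.0030020, Δφ=-0.3367630, Δλ=-2.6416745 rad; a=sin²(Δφ/2)+cosφ1·cosφ2·sin²(Δλ/2)=0.9150858107; c=2·atan2(√a, √(1-a))=2.550211777; dist=6371·c=16247.399 ≈ 16247.4 km; running total=23777.7 km
Leg 2 bearing: y=sinΔλ·cosφ2=-0.47935155, x=cosφ1·sinφ2-sinφ1·cosφ2·cosΔλ=0.28467029; θ=atan2(y, x)=-59.2954° <0 so +360° → 300.7046° ≈ 300.7°
Leg 3: φ1=-0.0030020, φ2=-0.2110627, Δφ=-0.2080607, Δλ=0.0240506 rad; a=sin²(Δφ/2)+cosφ1·cosφ2·sin²(Δλ/2)=0.0109247210; c=2·atan2(√a, √(1-a))=0.209425286; dist=6371·c=1334.248 ≈ 1334.2 km; running total=25111.9 km
Leg 3 bearing: y=sinΔλ·cosφ2=0.02351466, x=cosφ1·sinφ2-sinφ1·cosφ2·cosΔλ=-0.20656366; θ=atan2(y, x)=173.5056° ≈ 173.5°
Leg 4: φ1=-0.2110627, φ2=-0.6046292, Δφ=-0.3935665, Δλ=0.3256243 rad; a=sin²(Δφ/2)+cosφ1·cosφ2·sin²(Δλ/2)=0.0593629868; c=2·atan2(√a, √(1-a))=0.492245115; dist=6371·c=3136.094 ≈ 3136.1 km; running total=28248.0 km
Leg 4 bearing: y=sinΔλ·cosφ2=0.26318618, x=cosφ1·sinφ2-sinφ1·cosφ2·cosΔλ=-0.39254188; θ=atan2(y, x)=146.1595° ≈ 146.2°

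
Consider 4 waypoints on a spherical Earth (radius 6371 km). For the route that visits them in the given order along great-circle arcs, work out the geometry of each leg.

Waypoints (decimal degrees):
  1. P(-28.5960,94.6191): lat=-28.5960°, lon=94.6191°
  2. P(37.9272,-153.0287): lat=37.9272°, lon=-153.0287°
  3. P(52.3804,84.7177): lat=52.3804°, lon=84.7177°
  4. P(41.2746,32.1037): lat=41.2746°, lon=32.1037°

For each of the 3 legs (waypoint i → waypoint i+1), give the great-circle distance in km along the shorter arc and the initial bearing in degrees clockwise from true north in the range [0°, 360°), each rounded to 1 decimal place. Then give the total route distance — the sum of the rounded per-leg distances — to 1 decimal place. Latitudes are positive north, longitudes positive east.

Leg 1: dist=13775.8 km, bearing=61.5°
Leg 2: dist=8529.6 km, bearing=328.0°
Leg 3: dist=4088.4 km, bearing=273.9°
Total: 26393.8 km

Leg 1: φ1=-0.4990944, φ2=0.6619545, Δφ=1.1610489, Δλ=-4.3222695 rad; a=sin²(Δφ/2)+cosφ1·cosφ2·sin²(Δλ/2)=0.7787897813; c=2·atan2(√a, √(1-a))=2.162263506; dist=6371·c=13775.781 ≈ 13775.8 km; running total=13775.8 km
Leg 1 bearing: y=sinΔλ·cosφ2=0.72952538, x=cosφ1·sinφ2-sinφ1·cosφ2·cosΔλ=0.39610321; θ=atan2(y, x)=61.4998° ≈ 61.5°
Leg 2: φ1=0.6619545, φ2=0.9142104, Δφ=0.2522559, Δλ=4.1494575 rad; a=sin²(Δφ/2)+cosφ1·cosφ2·sin²(Δλ/2)=0.3850481398; c=2·atan2(√a, √(1-a))=1.338817575; dist=6371·c=8529.607 ≈ 8529.6 km; running total=22305.4 km
Leg 2 bearing: y=sinΔλ·cosφ2=-0.51622546, x=cosφ1·sinφ2-sinφ1·cosφ2·cosΔλ=0.82501852; θ=atan2(y, x)=-32.0348° <0 so +360° → 327.9652° ≈ 328.0°
Leg 3: φ1=0.9142104, φ2=0.7203777, Δφ=-0.1938328, Δλ=-0.9182875 rad; a=sin²(Δφ/2)+cosφ1·cosφ2·sin²(Δλ/2)=0.0994685304; c=2·atan2(√a, √(1-a))=0.641727445; dist=6371·c=4088.446 ≈ 4088.4 km; running total=26393.8 km
Leg 3 bearing: y=sinΔλ·cosφ2=-0.59715911, x=cosφ1·sinφ2-sinφ1·cosφ2·cosΔλ=0.04122093; θ=atan2(y, x)=-86.0512° <0 so +360° → 273.9488° ≈ 273.9°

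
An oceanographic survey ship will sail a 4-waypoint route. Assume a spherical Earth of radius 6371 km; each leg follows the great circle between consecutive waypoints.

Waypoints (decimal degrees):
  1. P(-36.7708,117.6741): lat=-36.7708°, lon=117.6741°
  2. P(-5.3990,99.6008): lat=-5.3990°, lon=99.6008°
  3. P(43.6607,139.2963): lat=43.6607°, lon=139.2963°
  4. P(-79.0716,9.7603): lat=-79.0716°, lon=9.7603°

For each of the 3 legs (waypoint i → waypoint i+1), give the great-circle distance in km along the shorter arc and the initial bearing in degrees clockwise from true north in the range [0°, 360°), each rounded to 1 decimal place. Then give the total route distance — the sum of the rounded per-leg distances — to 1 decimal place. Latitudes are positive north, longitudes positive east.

Leg 1: φ1=-0.6417715, φ2=-0.0942303, Δφ=0.5475412, Δλ=-0.3154386 rad; a=sin²(Δφ/2)+cosφ1·cosφ2·sin²(Δλ/2)=0.0927701774; c=2·atan2(√a, √(1-a))=0.618999034; dist=6371·c=3943.643 ≈ 3943.6 km; running total=3943.6 km
Leg 1 bearing: y=sinΔλ·cosφ2=-0.30885714, x=cosφ1·sinφ2-sinφ1·cosφ2·cosΔλ=0.49118505; θ=atan2(y, x)=-32.1617° <0 so +360° → 327.8383° ≈ 327.8°
Leg 2: φ1=-0.0942303, φ2=0.7620230, Δφ=0.8562533, Δλ=0.6928172 rad; a=sin²(Δφ/2)+cosφ1·cosφ2·sin²(Δλ/2)=0.2553886270; c=2·atan2(√a, √(1-a))=1.059597981; dist=6371·c=6750.699 ≈ 6750.7 km; running total=10694.3 km
Leg 2 bearing: y=sinΔλ·cosφ2=0.46206702, x=cosφ1·sinφ2-sinφ1·cosφ2·cosΔλ=0.73969938; θ=atan2(y, x)=31.9917° ≈ 32.0°
Leg 3: φ1=0.7620230, φ2=-1.3800598, Δφ=-2.1420827, Δλ=-2.2608297 rad; a=sin²(Δφ/2)+cosφ1·cosφ2·sin²(Δλ/2)=0.8825858234; c=2·atan2(√a, √(1-a))=2.442104219; dist=6371·c=15558.646 ≈ 15558.6 km; running total=26252.9 km
Leg 3 bearing: y=sinΔλ·cosφ2=-0.14621045, x=cosφ1·sinφ2-sinφ1·cosφ2·cosΔλ=-0.62700467; θ=atan2(y, x)=-166.8738° <0 so +360° → 193.1262° ≈ 193.1°

Leg 1: dist=3943.6 km, bearing=327.8°
Leg 2: dist=6750.7 km, bearing=32.0°
Leg 3: dist=15558.6 km, bearing=193.1°
Total: 26252.9 km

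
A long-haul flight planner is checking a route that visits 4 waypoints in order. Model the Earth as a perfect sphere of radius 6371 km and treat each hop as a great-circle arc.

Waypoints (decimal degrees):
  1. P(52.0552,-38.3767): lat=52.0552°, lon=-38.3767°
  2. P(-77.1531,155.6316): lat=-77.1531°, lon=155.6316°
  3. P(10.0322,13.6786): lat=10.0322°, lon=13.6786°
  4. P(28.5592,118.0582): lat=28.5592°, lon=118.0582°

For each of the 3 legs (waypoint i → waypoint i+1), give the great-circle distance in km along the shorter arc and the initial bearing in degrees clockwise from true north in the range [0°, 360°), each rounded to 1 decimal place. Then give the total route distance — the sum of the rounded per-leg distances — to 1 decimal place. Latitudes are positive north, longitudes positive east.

Leg 1: dist=17163.9 km, bearing=187.1°
Leg 2: dist=12233.1 km, bearing=220.2°
Leg 3: dist=10847.8 km, bearing=59.1°
Total: 40244.8 km

Leg 1: φ1=0.9085346, φ2=-1.3465756, Δφ=-2.2551103, Δλ=3.3860836 rad; a=sin²(Δφ/2)+cosφ1·cosφ2·sin²(Δλ/2)=0.9507591718; c=2·atan2(√a, √(1-a))=2.694061785; dist=6371·c=17163.868 ≈ 17163.9 km; running total=17163.9 km
Leg 1 bearing: y=sinΔλ·cosφ2=-0.05382177, x=cosφ1·sinφ2-sinφ1·cosφ2·cosΔλ=-0.42938083; θ=atan2(y, x)=-172.8554° <0 so +360° → 187.1446° ≈ 187.1°
Leg 2: φ1=-1.3465756, φ2=0.1750949, Δφ=1.5216705, Δλ=-2.4775472 rad; a=sin²(Δφ/2)+cosφ1·cosφ2·sin²(Δλ/2)=0.6711314328; c=2·atan2(√a, √(1-a))=1.920120489; dist=6371·c=12233.088 ≈ 12233.1 km; running total=29397.0 km
Leg 2 bearing: y=sinΔλ·cosφ2=-0.60688434, x=cosφ1·sinφ2-sinφ1·cosφ2·cosΔλ=-0.71731969; θ=atan2(y, x)=-139.7673° <0 so +360° → 220.2327° ≈ 220.2°
Leg 3: φ1=0.1750949, φ2=0.4984521, Δφ=0.3233572, Δλ=1.8217677 rad; a=sin²(Δφ/2)+cosφ1·cosφ2·sin²(Δλ/2)=0.5657560835; c=2·atan2(√a, √(1-a))=1.702690569; dist=6371·c=10847.842 ≈ 10847.8 km; running total=40244.8 km
Leg 3 bearing: y=sinΔλ·cosφ2=0.85080719, x=cosφ1·sinφ2-sinφ1·cosφ2·cosΔλ=0.50875502; θ=atan2(y, x)=59.1219° ≈ 59.1°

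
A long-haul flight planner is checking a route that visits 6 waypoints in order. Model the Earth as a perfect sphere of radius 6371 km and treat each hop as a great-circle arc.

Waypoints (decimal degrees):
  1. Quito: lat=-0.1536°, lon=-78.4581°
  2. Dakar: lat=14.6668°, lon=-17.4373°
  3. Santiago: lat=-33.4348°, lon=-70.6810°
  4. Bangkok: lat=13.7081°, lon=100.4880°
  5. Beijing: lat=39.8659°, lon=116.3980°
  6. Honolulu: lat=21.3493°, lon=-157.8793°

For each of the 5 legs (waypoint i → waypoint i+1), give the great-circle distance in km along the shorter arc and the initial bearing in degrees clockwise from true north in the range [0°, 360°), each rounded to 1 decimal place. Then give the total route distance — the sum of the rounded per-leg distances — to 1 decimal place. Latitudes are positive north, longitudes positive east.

Leg 1: φ1=-0.0026808, φ2=0.2559840, Δφ=0.2586648, Δλ=1.0650139 rad; a=sin²(Δφ/2)+cosφ1·cosφ2·sin²(Δλ/2)=0.2659878693; c=2·atan2(√a, √(1-a))=1.083742593; dist=6371·c=6904.524 ≈ 6904.5 km; running total=6904.5 km
Leg 1 bearing: y=sinΔλ·cosφ2=0.84629011, x=cosφ1·sinφ2-sinφ1·cosφ2·cosΔλ=0.25445302; θ=atan2(y, x)=73.2656° ≈ 73.3°
Leg 2: φ1=0.2559840, φ2=-0.5835473, Δφ=-0.8395313, Δλ=-0.9292779 rad; a=sin²(Δφ/2)+cosφ1·cosφ2·sin²(Δλ/2)=0.3281989320; c=2·atan2(√a, √(1-a))=1.220046438; dist=6371·c=7772.916 ≈ 7772.9 km; running total=14677.4 km
Leg 2 bearing: y=sinΔλ·cosφ2=-0.66860211, x=cosφ1·sinφ2-sinφ1·cosφ2·cosΔλ=-0.65947615; θ=atan2(y, x)=-134.6063° <0 so +360° → 225.3937° ≈ 225.4°
Leg 3: φ1=-0.5835473, φ2=0.2392515, Δφ=0.8227988, Δλ=2.9874626 rad; a=sin²(Δφ/2)+cosφ1·cosφ2·sin²(Δλ/2)=0.9658511877; c=2·atan2(√a, √(1-a))=2.769868213; dist=6371·c=17646.830 ≈ 17646.8 km; running total=32324.2 km
Leg 3 bearing: y=sinΔλ·cosφ2=0.14914756, x=cosφ1·sinφ2-sinφ1·cosφ2·cosΔλ=-0.33118830; θ=atan2(y, x)=155.7560° ≈ 155.8°
Leg 4: φ1=0.2392515, φ2=0.6957912, Δφ=0.4565397, Δλ=0.2776819 rad; a=sin²(Δφ/2)+cosφ1·cosφ2·sin²(Δλ/2)=0.0654906196; c=2·atan2(√a, √(1-a))=0.517580660; dist=6371·c=3297.506 ≈ 3297.5 km; running total=35621.7 km
Leg 4 bearing: y=sinΔλ·cosφ2=0.21040535, x=cosφ1·sinφ2-sinφ1·cosφ2·cosΔλ=0.44781244; θ=atan2(y, x)=25.1666° ≈ 25.2°
Leg 5: φ1=0.6957912, φ2=0.3726156, Δφ=-0.3231756, Δλ=-4.7870419 rad; a=sin²(Δφ/2)+cosφ1·cosφ2·sin²(Δλ/2)=0.3566633288; c=2·atan2(√a, √(1-a))=1.280043702; dist=6371·c=8155.158 ≈ 8155.2 km; running total=43776.9 km
Leg 5 bearing: y=sinΔλ·cosφ2=0.92878421, x=cosφ1·sinφ2-sinφ1·cosφ2·cosΔλ=0.23490058; θ=atan2(y, x)=75.8068° ≈ 75.8°

Leg 1: dist=6904.5 km, bearing=73.3°
Leg 2: dist=7772.9 km, bearing=225.4°
Leg 3: dist=17646.8 km, bearing=155.8°
Leg 4: dist=3297.5 km, bearing=25.2°
Leg 5: dist=8155.2 km, bearing=75.8°
Total: 43776.9 km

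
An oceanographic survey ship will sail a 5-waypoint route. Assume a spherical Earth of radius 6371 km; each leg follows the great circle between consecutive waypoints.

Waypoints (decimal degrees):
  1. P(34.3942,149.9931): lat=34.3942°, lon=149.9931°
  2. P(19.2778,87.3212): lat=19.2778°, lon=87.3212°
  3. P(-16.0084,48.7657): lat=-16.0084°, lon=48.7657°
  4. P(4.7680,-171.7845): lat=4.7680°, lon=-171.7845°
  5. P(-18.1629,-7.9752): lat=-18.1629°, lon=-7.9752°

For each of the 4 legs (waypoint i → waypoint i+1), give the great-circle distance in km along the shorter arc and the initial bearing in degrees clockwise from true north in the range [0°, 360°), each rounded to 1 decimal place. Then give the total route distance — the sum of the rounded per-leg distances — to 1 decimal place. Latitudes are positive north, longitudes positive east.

Leg 1: dist=6342.4 km, bearing=271.9°
Leg 2: dist=5759.3 km, bearing=229.7°
Leg 3: dist=15417.9 km, bearing=101.3°
Leg 4: dist=17709.7 km, bearing=131.5°
Total: 45229.3 km

Leg 1: φ1=0.6002920, φ2=0.3364611, Δφ=-0.2638310, Δλ=-1.0938310 rad; a=sin²(Δφ/2)+cosφ1·cosφ2·sin²(Δλ/2)=0.2279608869; c=2·atan2(√a, √(1-a))=0.995506216; dist=6371·c=6342.370 ≈ 6342.4 km; running total=6342.4 km
Leg 1 bearing: y=sinΔλ·cosφ2=-0.83857910, x=cosφ1·sinφ2-sinφ1·cosφ2·cosΔλ=0.02764020; θ=atan2(y, x)=-88.1122° <0 so +360° → 271.8878° ≈ 271.9°
Leg 2: φ1=0.3364611, φ2=-0.2793993, Δφ=-0.6158604, Δλ=-0.6729204 rad; a=sin²(Δφ/2)+cosφ1·cosφ2·sin²(Δλ/2)=0.1907578349; c=2·atan2(√a, √(1-a))=0.903983922; dist=6371·c=5759.282 ≈ 5759.3 km; running total=12101.7 km
Leg 2 bearing: y=sinΔλ·cosφ2=-0.59910271, x=cosφ1·sinφ2-sinφ1·cosφ2·cosΔλ=-0.50848114; θ=atan2(y, x)=-130.3225° <0 so +360° → 229.6775° ≈ 229.7°
Leg 3: φ1=-0.2793993, φ2=0.0832173, Δφ=0.3626166, Δλ=-3.8493272 rad; a=sin²(Δφ/2)+cosφ1·cosφ2·sin²(Δλ/2)=0.8753833550; c=2·atan2(√a, √(1-a))=2.420018326; dist=6371·c=15417.937 ≈ 15417.9 km; running total=27519.6 km
Leg 3 bearing: y=sinΔλ·cosφ2=0.64786427, x=cosφ1·sinφ2-sinφ1·cosφ2·cosΔλ=-0.12892335; θ=atan2(y, x)=101.2547° ≈ 101.3°
Leg 4: φ1=0.0832173, φ2=-0.3170024, Δφ=-0.4002197, Δλ=2.8590116 rad; a=sin²(Δφ/2)+cosφ1·cosφ2·sin²(Δλ/2)=0.9676210093; c=2·atan2(√a, √(1-a))=2.779738426; dist=6371·c=17709.714 ≈ 17709.7 km; running total=45229.3 km
Leg 4 bearing: y=sinΔλ·cosφ2=0.26494201, x=cosφ1·sinφ2-sinφ1·cosφ2·cosΔλ=-0.23479373; θ=atan2(y, x)=131.5476° ≈ 131.5°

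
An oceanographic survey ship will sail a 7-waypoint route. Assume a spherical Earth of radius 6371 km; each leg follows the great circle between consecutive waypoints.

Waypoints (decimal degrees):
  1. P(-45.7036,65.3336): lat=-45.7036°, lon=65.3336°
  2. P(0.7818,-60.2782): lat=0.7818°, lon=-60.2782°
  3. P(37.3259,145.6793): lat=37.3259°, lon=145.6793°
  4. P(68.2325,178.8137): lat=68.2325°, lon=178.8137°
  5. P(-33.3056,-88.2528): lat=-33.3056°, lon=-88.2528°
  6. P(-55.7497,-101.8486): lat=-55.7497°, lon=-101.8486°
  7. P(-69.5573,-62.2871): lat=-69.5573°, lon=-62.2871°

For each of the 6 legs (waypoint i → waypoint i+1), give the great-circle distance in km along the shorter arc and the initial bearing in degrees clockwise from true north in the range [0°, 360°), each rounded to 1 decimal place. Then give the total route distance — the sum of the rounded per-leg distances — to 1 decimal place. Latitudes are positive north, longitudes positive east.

Leg 1: φ1=-0.7976783, φ2=0.0136450, Δφ=0.8113233, Δλ=-2.1923395 rad; a=sin²(Δφ/2)+cosφ1·cosφ2·sin²(Δλ/2)=0.7081911983; c=2·atan2(√a, √(1-a))=2.000259073; dist=6371·c=12743.651 ≈ 12743.7 km; running total=12743.7 km
Leg 1 bearing: y=sinΔλ·cosφ2=-0.81290517, x=cosφ1·sinφ2-sinφ1·cosφ2·cosΔλ=-0.40719882; θ=atan2(y, x)=-116.6071° <0 so +360° → 243.3929° ≈ 243.4°
Leg 2: φ1=0.0136450, φ2=0.6514599, Δφ=0.6378149, Δλ=3.5946365 rad; a=sin²(Δφ/2)+cosφ1·cosφ2·sin²(Δλ/2)=0.8533195077; c=2·atan2(√a, √(1-a))=2.355533188; dist=6371·c=15007.102 ≈ 15007.1 km; running total=27750.8 km
Leg 2 bearing: y=sinΔλ·cosφ2=-0.34806225, x=cosφ1·sinφ2-sinφ1·cosφ2·cosΔλ=0.61604705; θ=atan2(y, x)=-29.4661° <0 so +360° → 330.5339° ≈ 330.5°
Leg 3: φ1=0.6514599, φ2=1.1908818, Δφ=0.5394219, Δλ=0.5783044 rad; a=sin²(Δφ/2)+cosφ1·cosφ2·sin²(Δλ/2)=0.0949732733; c=2·atan2(√a, √(1-a))=0.626553055; dist=6371·c=3991.770 ≈ 3991.8 km; running total=31742.6 km
Leg 3 bearing: y=sinΔλ·cosφ2=0.20270354, x=cosφ1·sinφ2-sinφ1·cosφ2·cosΔλ=0.55020421; θ=atan2(y, x)=20.2246° ≈ 20.2°
Leg 4: φ1=1.1908818, φ2=-0.5812924, Δφ=-1.7721742, Δλ=-4.6611897 rad; a=sin²(Δφ/2)+cosφ1·cosφ2·sin²(Δλ/2)=0.7629063396; c=2·atan2(√a, √(1-a))=2.124466576; dist=6371·c=13534.977 ≈ 13535.0 km; running total=45277.6 km
Leg 4 bearing: y=sinΔλ·cosφ2=0.83465853, x=cosφ1·sinφ2-sinφ1·cosφ2·cosΔλ=-0.16390901; θ=atan2(y, x)=101.1103° ≈ 101.1°
Leg 5: φ1=-0.5812924, φ2=-0.9730158, Δφ=-0.3917234, Δλ=-0.2372915 rad; a=sin²(Δφ/2)+cosφ1·cosφ2·sin²(Δλ/2)=0.0444640709; c=2·atan2(√a, √(1-a))=0.424919654; dist=6371·c=2707.163 ≈ 2707.2 km; running total=47984.8 km
Leg 5 bearing: y=sinΔλ·cosφ2=-0.13230006, x=cosφ1·sinφ2-sinφ1·cosφ2·cosΔλ=-0.39044175; θ=atan2(y, x)=-161.2812° <0 so +360° → 198.7188° ≈ 198.7°
Leg 6: φ1=-0.9730158, φ2=-1.2140039, Δφ=-0.2409881, Δλ=0.6904784 rad; a=sin²(Δφ/2)+cosφ1·cosφ2·sin²(Δλ/2)=0.0369620138; c=2·atan2(√a, √(1-a))=0.386919149; dist=6371·c=2465.062 ≈ 2465.1 km; running total=50449.9 km
Leg 6 bearing: y=sinΔλ·cosφ2=0.22245249, x=cosφ1·sinφ2-sinφ1·cosφ2·cosΔλ=-0.30479203; θ=atan2(y, x)=143.8762° ≈ 143.9°

Leg 1: dist=12743.7 km, bearing=243.4°
Leg 2: dist=15007.1 km, bearing=330.5°
Leg 3: dist=3991.8 km, bearing=20.2°
Leg 4: dist=13535.0 km, bearing=101.1°
Leg 5: dist=2707.2 km, bearing=198.7°
Leg 6: dist=2465.1 km, bearing=143.9°
Total: 50449.9 km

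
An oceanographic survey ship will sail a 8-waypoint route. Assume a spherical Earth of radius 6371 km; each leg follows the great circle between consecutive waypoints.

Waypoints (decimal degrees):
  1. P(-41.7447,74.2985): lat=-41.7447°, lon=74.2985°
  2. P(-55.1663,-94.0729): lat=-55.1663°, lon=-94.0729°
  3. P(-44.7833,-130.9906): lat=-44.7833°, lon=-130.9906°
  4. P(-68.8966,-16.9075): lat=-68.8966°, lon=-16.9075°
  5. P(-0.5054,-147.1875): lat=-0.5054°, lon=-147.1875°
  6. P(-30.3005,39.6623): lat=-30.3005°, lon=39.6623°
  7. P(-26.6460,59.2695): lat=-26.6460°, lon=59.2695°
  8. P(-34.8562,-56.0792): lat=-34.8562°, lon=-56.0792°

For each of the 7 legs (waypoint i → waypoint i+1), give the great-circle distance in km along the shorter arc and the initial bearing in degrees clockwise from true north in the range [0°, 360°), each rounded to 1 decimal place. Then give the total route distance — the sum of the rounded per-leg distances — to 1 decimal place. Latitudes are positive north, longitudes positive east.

Leg 1: φ1=-0.7285825, φ2=-0.9628336, Δφ=-0.2342511, Δλ=-2.9386353 rad; a=sin²(Δφ/2)+cosφ1·cosφ2·sin²(Δλ/2)=0.4354625545; c=2·atan2(√a, √(1-a))=1.441360317; dist=6371·c=9182.907 ≈ 9182.9 km; running total=9182.9 km
Leg 1 bearing: y=sinΔλ·cosφ2=-0.11513428, x=cosφ1·sinφ2-sinφ1·cosφ2·cosΔλ=-0.98492831; θ=atan2(y, x)=-173.3326° <0 so +360° → 186.6674° ≈ 186.7°
Leg 2: φ1=-0.9628336, φ2=-0.7816160, Δφ=0.1812175, Δλ=-0.6443354 rad; a=sin²(Δφ/2)+cosφ1·cosφ2·sin²(Δλ/2)=0.0488311941; c=2·atan2(√a, √(1-a))=0.445633912; dist=6371·c=2839.134 ≈ 2839.1 km; running total=12022.0 km
Leg 2 bearing: y=sinΔλ·cosφ2=-0.42633924, x=cosφ1·sinφ2-sinφ1·cosφ2·cosΔλ=0.06341676; θ=atan2(y, x)=-81.5394° <0 so +360° → 278.4606° ≈ 278.5°
Leg 3: φ1=-0.7816160, φ2=-1.2024725, Δφ=-0.4208565, Δλ=1.9911257 rad; a=sin²(Δφ/2)+cosφ1·cosφ2·sin²(Δλ/2)=0.2235498551; c=2·atan2(√a, √(1-a))=0.984955386; dist=6371·c=6275.151 ≈ 6275.2 km; running total=18297.2 km
Leg 3 bearing: y=sinΔλ·cosφ2=0.32871128, x=cosφ1·sinφ2-sinφ1·cosφ2·cosΔλ=-0.76566975; θ=atan2(y, x)=156.7656° ≈ 156.8°
Leg 4: φ1=-1.2024725, φ2=-0.0088209, Δφ=1.1936516, Δλ=-2.2738149 rad; a=sin²(Δφ/2)+cosφ1·cosφ2·sin²(Δλ/2)=0.6122719753; c=2·atan2(√a, √(1-a))=1.797271338; dist=6371·c=11450.416 ≈ 11450.4 km; running total=29747.6 km
Leg 4 bearing: y=sinΔλ·cosφ2=-0.76286438, x=cosφ1·sinφ2-sinφ1·cosφ2·cosΔλ=-0.60631507; θ=atan2(y, x)=-128.4772° <0 so +360° → 231.5228° ≈ 231.5°
Leg 5: φ1=-0.0088209, φ2=-0.5288435, Δφ=-0.5200226, Δλ=3.2611442 rad; a=sin²(Δφ/2)+cosφ1·cosφ2·sin²(Δλ/2)=0.9263723541; c=2·atan2(√a, √(1-a))=2.592014056; dist=6371·c=16513.722 ≈ 16513.7 km; running total=46261.3 km
Leg 5 bearing: y=sinΔλ·cosφ2=-0.10297406, x=cosφ1·sinφ2-sinφ1·cosφ2·cosΔλ=-0.51207695; θ=atan2(y, x)=-168.6300° <0 so +360° → 191.3700° ≈ 191.4°
Leg 6: φ1=-0.5288435, φ2=-0.4650604, Δφ=0.0637831, Δλ=0.3422102 rad; a=sin²(Δφ/2)+cosφ1·cosφ2·sin²(Δλ/2)=0.0233899574; c=2·atan2(√a, √(1-a))=0.307080644; dist=6371·c=1956.411 ≈ 1956.4 km; running total=48217.7 km
Leg 6 bearing: y=sinΔλ·cosφ2=0.29993056, x=cosφ1·sinφ2-sinφ1·cosφ2·cosΔλ=0.03759157; θ=atan2(y, x)=82.8561° ≈ 82.9°
Leg 7: φ1=-0.4650604, φ2=-0.6083555, Δφ=-0.1432950, Δλ=-2.0132146 rad; a=sin²(Δφ/2)+cosφ1·cosφ2·sin²(Δλ/2)=0.5288455269; c=2·atan2(√a, √(1-a))=1.628519430; dist=6371·c=10375.297 ≈ 10375.3 km; running total=58593.0 km
Leg 7 bearing: y=sinΔλ·cosφ2=-0.74158187, x=cosφ1·sinφ2-sinφ1·cosφ2·cosΔλ=-0.66837720; θ=atan2(y, x)=-132.0279° <0 so +360° → 227.9721° ≈ 228.0°

Leg 1: dist=9182.9 km, bearing=186.7°
Leg 2: dist=2839.1 km, bearing=278.5°
Leg 3: dist=6275.2 km, bearing=156.8°
Leg 4: dist=11450.4 km, bearing=231.5°
Leg 5: dist=16513.7 km, bearing=191.4°
Leg 6: dist=1956.4 km, bearing=82.9°
Leg 7: dist=10375.3 km, bearing=228.0°
Total: 58593.0 km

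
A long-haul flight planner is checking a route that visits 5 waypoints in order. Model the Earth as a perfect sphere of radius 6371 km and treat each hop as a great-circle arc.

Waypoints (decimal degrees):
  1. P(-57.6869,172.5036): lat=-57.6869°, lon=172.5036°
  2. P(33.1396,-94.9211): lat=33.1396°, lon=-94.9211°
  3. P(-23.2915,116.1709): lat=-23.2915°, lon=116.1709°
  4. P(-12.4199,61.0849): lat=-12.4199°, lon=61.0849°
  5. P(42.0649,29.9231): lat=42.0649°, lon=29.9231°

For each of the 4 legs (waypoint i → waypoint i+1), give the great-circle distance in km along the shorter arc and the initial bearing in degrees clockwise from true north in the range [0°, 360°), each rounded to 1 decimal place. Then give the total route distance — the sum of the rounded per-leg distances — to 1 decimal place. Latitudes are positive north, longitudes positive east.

Leg 1: φ1=-1.0068263, φ2=0.5783951, Δφ=1.5852215, Δλ=-4.6674415 rad; a=sin²(Δφ/2)+cosφ1·cosφ2·sin²(Δλ/2)=0.7410666032; c=2·atan2(√a, √(1-a))=2.073884307; dist=6371·c=13212.717 ≈ 13212.7 km; running total=13212.7 km
Leg 1 bearing: y=sinΔλ·cosφ2=0.83649539, x=cosφ1·sinφ2-sinφ1·cosφ2·cosΔλ=0.26042855; θ=atan2(y, x)=72.7069° ≈ 72.7°
Leg 2: φ1=0.5783951, φ2=-0.4065134, Δφ=-0.9849085, Δλ=3.6842504 rad; a=sin²(Δφ/2)+cosφ1·cosφ2·sin²(Δλ/2)=0.9373874241; c=2·atan2(√a, √(1-a))=2.635767267; dist=6371·c=16792.473 ≈ 16792.5 km; running total=30005.2 km
Leg 2 bearing: y=sinΔλ·cosφ2=-0.47432865, x=cosφ1·sinφ2-sinφ1·cosφ2·cosΔλ=0.09890042; θ=atan2(y, x)=-78.2222° <0 so +360° → 281.7778° ≈ 281.8°
Leg 3: φ1=-0.4065134, φ2=-0.2167681, Δφ=0.1897452, Δλ=-0.9614321 rad; a=sin²(Δφ/2)+cosφ1·cosφ2·sin²(Δλ/2)=0.2007786518; c=2·atan2(√a, √(1-a))=0.929240430; dist=6371·c=5920.191 ≈ 5920.2 km; running total=35925.4 km
Leg 3 bearing: y=sinΔλ·cosφ2=-0.80082183, x=cosφ1·sinφ2-sinφ1·cosφ2·cosΔλ=0.02346774; θ=atan2(y, x)=-88.3215° <0 so +360° → 271.6785° ≈ 271.7°
Leg 4: φ1=-0.2167681, φ2=0.7341710, Δφ=0.9509392, Δλ=-0.5438760 rad; a=sin²(Δφ/2)+cosφ1·cosφ2·sin²(Δλ/2)=0.2618467942; c=2·atan2(√a, √(1-a))=1.074347117; dist=6371·c=6844.665 ≈ 6844.7 km; running total=42770.1 km
Leg 4 bearing: y=sinΔλ·cosφ2=-0.38415276, x=cosφ1·sinφ2-sinφ1·cosφ2·cosΔλ=0.79092279; θ=atan2(y, x)=-25.9059° <0 so +360° → 334.0941° ≈ 334.1°

Leg 1: dist=13212.7 km, bearing=72.7°
Leg 2: dist=16792.5 km, bearing=281.8°
Leg 3: dist=5920.2 km, bearing=271.7°
Leg 4: dist=6844.7 km, bearing=334.1°
Total: 42770.1 km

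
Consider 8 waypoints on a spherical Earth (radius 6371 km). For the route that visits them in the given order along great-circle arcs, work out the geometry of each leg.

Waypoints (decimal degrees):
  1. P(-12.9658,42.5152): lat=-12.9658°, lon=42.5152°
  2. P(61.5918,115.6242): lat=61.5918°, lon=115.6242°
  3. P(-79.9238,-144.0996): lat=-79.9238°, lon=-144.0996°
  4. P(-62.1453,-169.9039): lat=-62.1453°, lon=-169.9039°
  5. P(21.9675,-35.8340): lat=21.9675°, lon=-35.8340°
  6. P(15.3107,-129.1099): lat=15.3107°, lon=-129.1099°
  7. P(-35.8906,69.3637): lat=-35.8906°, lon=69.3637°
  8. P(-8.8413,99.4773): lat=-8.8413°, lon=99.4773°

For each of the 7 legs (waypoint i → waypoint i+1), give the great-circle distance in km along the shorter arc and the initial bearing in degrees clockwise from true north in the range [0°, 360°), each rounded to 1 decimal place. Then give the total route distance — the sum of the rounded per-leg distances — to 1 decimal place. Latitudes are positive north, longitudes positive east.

Leg 1: φ1=-0.2262959, φ2=1.0749797, Δφ=1.3012756, Δλ=1.2759928 rad; a=sin²(Δφ/2)+cosφ1·cosφ2·sin²(Δλ/2)=0.5313225783; c=2·atan2(√a, √(1-a))=1.633482530; dist=6371·c=10406.917 ≈ 10406.9 km; running total=10406.9 km
Leg 1 bearing: y=sinΔλ·cosφ2=0.45522587, x=cosφ1·sinφ2-sinφ1·cosφ2·cosΔλ=0.88816946; θ=atan2(y, x)=27.1371° ≈ 27.1°
Leg 2: φ1=1.0749797, φ2=-1.3949335, Δφ=-2.4699132, Δλ=-4.5330355 rad; a=sin²(Δφ/2)+cosφ1·cosφ2·sin²(Δλ/2)=0.9404312921; c=2·atan2(√a, √(1-a))=2.648477661; dist=6371·c=16873.451 ≈ 16873.5 km; running total=27280.4 km
Leg 2 bearing: y=sinΔλ·cosφ2=0.17215130, x=cosφ1·sinφ2-sinφ1·cosφ2·cosΔλ=-0.44095922; θ=atan2(y, x)=158.6742° ≈ 158.7°
Leg 3: φ1=-1.3949335, φ2=-1.0846401, Δφ=0.3102934, Δλ=-0.4503700 rad; a=sin²(Δφ/2)+cosφ1·cosφ2·sin²(Δλ/2)=0.0279535716; c=2·atan2(√a, √(1-a))=0.335964245; dist=6371·c=2140.428 ≈ 2140.4 km; running total=29420.8 km
Leg 3 bearing: y=sinΔλ·cosφ2=-0.20338500, x=cosφ1·sinφ2-sinφ1·cosφ2·cosΔλ=0.25946718; θ=atan2(y, x)=-38.0913° <0 so +360° → 321.9087° ≈ 321.9°
Leg 4: φ1=-1.0846401, φ2=0.3834052, Δφ=1.4680453, Δλ=2.3399612 rad; a=sin²(Δφ/2)+cosφ1·cosφ2·sin²(Δλ/2)=0.8160595370; c=2·atan2(√a, √(1-a))=2.255081241; dist=6371·c=14367.123 ≈ 14367.1 km; running total=43787.9 km
Leg 4 bearing: y=sinΔλ·cosφ2=0.66632655, x=cosφ1·sinφ2-sinφ1·cosφ2·cosΔλ=-0.39551789; θ=atan2(y, x)=120.6925° ≈ 120.7°
Leg 5: φ1=0.3834052, φ2=0.2672221, Δφ=-0.1161831, Δλ=-1.6279716 rad; a=sin²(Δφ/2)+cosφ1·cosφ2·sin²(Δλ/2)=0.4761685723; c=2·atan2(√a, √(1-a))=1.523115406; dist=6371·c=9703.768 ≈ 9703.8 km; running total=53491.7 km
Leg 5 bearing: y=sinΔλ·cosφ2=-0.96293206, x=cosφ1·sinφ2-sinφ1·cosφ2·cosΔλ=0.26549972; θ=atan2(y, x)=-74.5854° <0 so +360° → 285.4146° ≈ 285.4°
Leg 6: φ1=0.2672221, φ2=-0.6264091, Δφ=-0.8936313, Δλ=3.4640178 rad; a=sin²(Δφ/2)+cosφ1·cosφ2·sin²(Δλ/2)=0.9479589874; c=2·atan2(√a, √(1-a))=2.681289732; dist=6371·c=17082.497 ≈ 17082.5 km; running total=70574.2 km
Leg 6 bearing: y=sinΔλ·cosφ2=-0.25670648, x=cosφ1·sinφ2-sinφ1·cosφ2·cosΔλ=-0.36253657; θ=atan2(y, x)=-144.6983° <0 so +360° → 215.3017° ≈ 215.3°
Leg 7: φ1=-0.6264091, φ2=-0.1543098, Δφ=0.4720993, Δλ=0.5255815 rad; a=sin²(Δφ/2)+cosφ1·cosφ2·sin²(Δλ/2)=0.1087138063; c=2·atan2(√a, √(1-a))=0.672009220; dist=6371·c=4281.371 ≈ 4281.4 km; running total=74855.6 km
Leg 7 bearing: y=sinΔλ·cosφ2=0.49575461, x=cosφ1·sinφ2-sinφ1·cosφ2·cosΔλ=0.37657379; θ=atan2(y, x)=52.7798° ≈ 52.8°

Leg 1: dist=10406.9 km, bearing=27.1°
Leg 2: dist=16873.5 km, bearing=158.7°
Leg 3: dist=2140.4 km, bearing=321.9°
Leg 4: dist=14367.1 km, bearing=120.7°
Leg 5: dist=9703.8 km, bearing=285.4°
Leg 6: dist=17082.5 km, bearing=215.3°
Leg 7: dist=4281.4 km, bearing=52.8°
Total: 74855.6 km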